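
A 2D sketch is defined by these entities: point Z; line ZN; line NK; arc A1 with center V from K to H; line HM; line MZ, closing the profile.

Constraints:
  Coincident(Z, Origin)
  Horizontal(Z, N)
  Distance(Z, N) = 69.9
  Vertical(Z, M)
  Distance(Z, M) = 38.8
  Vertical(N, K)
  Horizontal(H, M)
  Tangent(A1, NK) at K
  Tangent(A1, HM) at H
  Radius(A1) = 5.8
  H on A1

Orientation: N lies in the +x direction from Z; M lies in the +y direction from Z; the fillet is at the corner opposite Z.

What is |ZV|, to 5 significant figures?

72.096

Z is at the origin; ZN is horizontal with |ZN| = 69.9 and N on the +x side, so N = (69.900, 0.0000). Z and M share the same x with |ZM| = 38.8 and M on the +y side, so M = (0.0000, 38.800). The virtual corner opposite Z is at (69.900, 38.800). A1 meets NK tangentially, so VK is at right angles to NK and A1 meets HM tangentially, so VH is at right angles to HM, with radius 5.8, so the center V sits 5.8 in from both sides at V = (64.100, 33.000). Then |ZV| = |V − Z| = 72.096.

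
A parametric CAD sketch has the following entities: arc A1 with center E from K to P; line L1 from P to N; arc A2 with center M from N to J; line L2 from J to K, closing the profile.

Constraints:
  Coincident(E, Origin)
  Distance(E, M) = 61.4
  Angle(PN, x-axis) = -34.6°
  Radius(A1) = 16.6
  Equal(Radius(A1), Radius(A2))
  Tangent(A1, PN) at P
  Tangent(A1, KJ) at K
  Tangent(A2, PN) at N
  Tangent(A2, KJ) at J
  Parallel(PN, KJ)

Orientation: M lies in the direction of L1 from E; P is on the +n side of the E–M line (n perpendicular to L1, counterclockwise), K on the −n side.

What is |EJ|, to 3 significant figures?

63.6

Tangency of A1 to both parallel lines with radius 16.6 puts P and K at E ± 16.6·n: P = (9.43, 13.7), K = (-9.43, -13.7). Equal radii place N and J the same way about M: N = M + 16.6·n = (60.0, -21.2), J = M − 16.6·n = (41.1, -48.5). Then |EJ| = |J − E| = 63.6.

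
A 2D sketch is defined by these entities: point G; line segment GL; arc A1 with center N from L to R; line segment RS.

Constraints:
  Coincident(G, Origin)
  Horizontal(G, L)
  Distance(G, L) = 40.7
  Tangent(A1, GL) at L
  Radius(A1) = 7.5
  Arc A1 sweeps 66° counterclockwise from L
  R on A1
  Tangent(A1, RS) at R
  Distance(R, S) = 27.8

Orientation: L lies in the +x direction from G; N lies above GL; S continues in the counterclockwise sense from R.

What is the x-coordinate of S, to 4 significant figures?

58.86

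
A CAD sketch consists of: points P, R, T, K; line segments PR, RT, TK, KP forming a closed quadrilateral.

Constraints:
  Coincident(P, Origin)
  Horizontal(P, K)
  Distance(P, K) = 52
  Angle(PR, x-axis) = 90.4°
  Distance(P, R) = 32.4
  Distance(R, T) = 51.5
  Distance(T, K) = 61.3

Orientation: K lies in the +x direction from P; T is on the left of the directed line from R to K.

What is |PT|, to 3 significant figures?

74.2

P is at the origin; P and K share the same y with |PK| = 52.0 and K in +x, so K = (52.0, 0). PR runs at 90.4° with |PR| = 32.4, so R = (-0.226, 32.4). T is determined by |RT| = 51.5 and |TK| = 61.3 together: it lies at the intersection of circle(R, 51.5) and circle(K, 61.3). With |RK| = 61.5, the foot of the radical line on RK is 21.7 from R and the perpendicular offset is √(51.5² − 21.7²) = 46.7. Taking the left-of-RK solution: T = (42.9, 60.6).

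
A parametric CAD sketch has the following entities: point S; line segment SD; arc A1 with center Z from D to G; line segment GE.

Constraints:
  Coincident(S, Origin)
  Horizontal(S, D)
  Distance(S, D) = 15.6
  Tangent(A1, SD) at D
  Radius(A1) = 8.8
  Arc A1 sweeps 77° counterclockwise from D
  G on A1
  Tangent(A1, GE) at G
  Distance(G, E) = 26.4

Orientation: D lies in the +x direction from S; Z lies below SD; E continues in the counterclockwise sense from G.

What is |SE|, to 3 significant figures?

32.6

S is at the origin; SD is horizontal with |SD| = 15.6 and D on the +x side, so D = (15.6, 0.00). A1 meets SD tangentially, so ZD is at right angles to SD, so Z = D + (0, -8.8) = (15.6, -8.80). On A1, D sits at bearing 90° from Z; a 77° counterclockwise sweep puts G at bearing 167°, so G = Z + 8.8·(cos 167°, sin 167°) = (7.03, -6.82). Tangency of A1 to GE means the radius ZG is perpendicular to GE, so GE runs along (−sin 167°, cos 167°); with |GE| = 26.4, E = (1.09, -32.5). Then |SE| = |E − S| = 32.6.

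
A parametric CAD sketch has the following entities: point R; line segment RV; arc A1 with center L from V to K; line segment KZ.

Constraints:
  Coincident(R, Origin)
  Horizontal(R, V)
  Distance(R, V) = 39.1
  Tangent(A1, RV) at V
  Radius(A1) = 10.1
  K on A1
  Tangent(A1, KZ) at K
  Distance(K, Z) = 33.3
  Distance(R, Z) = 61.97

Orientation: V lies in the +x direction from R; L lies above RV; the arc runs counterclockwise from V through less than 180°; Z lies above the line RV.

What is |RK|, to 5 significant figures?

50.464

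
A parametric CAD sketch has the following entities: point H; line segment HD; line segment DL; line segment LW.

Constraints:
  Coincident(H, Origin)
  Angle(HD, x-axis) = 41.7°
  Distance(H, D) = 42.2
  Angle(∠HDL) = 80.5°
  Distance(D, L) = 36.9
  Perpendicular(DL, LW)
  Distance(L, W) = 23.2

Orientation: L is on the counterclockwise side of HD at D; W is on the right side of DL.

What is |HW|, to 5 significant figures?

71.400

H is at the origin; HD runs at 41.7° with length 42.2, so D = 42.2·(cos 41.7°, sin 41.7°) = (31.508, 28.073). ∠HDL = 80.5°, so DL runs at 41.7° + (180° − 80.5°) = 141.20° from the x-axis; with |DL| = 36.9, L = D + 36.9·(cos 141.20°, sin 141.20°) = (2.7506, 51.194). DL ⟂ LW; with |LW| = 23.2 on the right of DL, W = L + 23.2·(0.62660, 0.77934) = (17.288, 69.275). Then |HW| = |W − H| = 71.400.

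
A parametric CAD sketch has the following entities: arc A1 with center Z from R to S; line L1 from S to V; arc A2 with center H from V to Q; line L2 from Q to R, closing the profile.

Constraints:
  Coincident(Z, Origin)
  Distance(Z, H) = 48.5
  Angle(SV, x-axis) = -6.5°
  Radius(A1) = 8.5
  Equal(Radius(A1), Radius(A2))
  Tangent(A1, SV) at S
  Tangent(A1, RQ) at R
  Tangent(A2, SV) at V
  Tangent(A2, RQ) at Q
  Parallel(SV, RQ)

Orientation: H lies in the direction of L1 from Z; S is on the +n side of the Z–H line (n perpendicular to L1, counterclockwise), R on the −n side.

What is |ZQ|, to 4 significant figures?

49.24

The slot axis is L1's direction at -6.5°, so u = (cos -6.5°, sin -6.5°) = (0.9936, -0.1132) and n = (−sin -6.5°, cos -6.5°) = (0.1132, 0.9936). Z is at the origin and H lies 48.5 along u from Z, so H = 48.5·u = (48.19, -5.490). Tangency of A1 to both parallel lines with radius 8.5 puts S and R at Z ± 8.5·n: S = (0.9622, 8.445), R = (-0.9622, -8.445). Equal radii place V and Q the same way about H: V = H + 8.5·n = (49.15, 2.955), Q = H − 8.5·n = (47.23, -13.94). Then |ZQ| = |Q − Z| = 49.24.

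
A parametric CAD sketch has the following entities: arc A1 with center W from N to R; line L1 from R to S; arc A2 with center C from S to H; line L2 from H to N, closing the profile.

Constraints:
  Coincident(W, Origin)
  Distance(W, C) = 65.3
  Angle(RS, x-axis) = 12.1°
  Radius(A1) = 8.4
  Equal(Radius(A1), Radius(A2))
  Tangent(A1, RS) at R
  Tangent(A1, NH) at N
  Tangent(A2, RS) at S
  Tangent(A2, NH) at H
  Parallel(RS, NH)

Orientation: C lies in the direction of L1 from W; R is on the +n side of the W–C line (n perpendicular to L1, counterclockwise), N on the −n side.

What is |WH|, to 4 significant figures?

65.84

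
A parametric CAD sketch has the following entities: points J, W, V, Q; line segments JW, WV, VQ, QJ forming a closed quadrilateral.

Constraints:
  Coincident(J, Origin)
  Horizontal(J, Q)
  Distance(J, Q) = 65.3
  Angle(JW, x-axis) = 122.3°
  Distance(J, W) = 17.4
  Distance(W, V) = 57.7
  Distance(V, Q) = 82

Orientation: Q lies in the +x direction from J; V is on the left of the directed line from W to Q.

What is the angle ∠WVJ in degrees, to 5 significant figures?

12.653°

Checks: |WV| = 57.70 ✓; |VQ| = 82.00 ✓.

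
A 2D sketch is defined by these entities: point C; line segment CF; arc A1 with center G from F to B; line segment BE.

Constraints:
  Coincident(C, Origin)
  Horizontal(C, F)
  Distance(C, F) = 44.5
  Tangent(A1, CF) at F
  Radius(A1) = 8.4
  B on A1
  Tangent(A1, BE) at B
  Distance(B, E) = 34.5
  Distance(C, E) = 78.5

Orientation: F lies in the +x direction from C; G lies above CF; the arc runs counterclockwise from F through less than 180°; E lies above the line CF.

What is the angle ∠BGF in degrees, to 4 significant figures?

51.95°

Checks: |GB| = 8.400 ✓; ∠(GB, BE) = 90.00° ✓; |BE| = 34.50 ✓; |CE| = 78.50 ✓.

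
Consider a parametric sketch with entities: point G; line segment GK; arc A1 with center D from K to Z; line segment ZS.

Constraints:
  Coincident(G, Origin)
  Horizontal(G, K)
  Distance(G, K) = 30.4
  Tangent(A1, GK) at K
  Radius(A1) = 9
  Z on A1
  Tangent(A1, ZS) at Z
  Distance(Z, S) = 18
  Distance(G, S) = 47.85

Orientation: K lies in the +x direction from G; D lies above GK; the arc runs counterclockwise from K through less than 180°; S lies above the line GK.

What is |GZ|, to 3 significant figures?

40.4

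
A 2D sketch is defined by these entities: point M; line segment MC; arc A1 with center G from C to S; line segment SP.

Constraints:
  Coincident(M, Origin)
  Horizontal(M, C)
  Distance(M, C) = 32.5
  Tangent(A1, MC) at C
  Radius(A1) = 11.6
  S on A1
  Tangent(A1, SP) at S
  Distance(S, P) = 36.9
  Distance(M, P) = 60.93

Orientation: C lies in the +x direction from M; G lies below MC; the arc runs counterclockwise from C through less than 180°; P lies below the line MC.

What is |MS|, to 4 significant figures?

26.69

Checks: |GS| = 11.60 ✓; ∠(GS, SP) = 90.00° ✓; |SP| = 36.90 ✓; |MP| = 60.93 ✓.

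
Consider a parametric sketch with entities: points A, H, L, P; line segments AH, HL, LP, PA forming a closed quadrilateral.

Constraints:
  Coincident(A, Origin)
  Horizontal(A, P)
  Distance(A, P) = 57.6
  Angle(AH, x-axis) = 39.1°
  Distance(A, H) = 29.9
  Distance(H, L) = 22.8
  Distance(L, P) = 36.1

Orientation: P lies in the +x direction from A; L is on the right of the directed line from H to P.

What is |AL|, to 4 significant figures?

22.06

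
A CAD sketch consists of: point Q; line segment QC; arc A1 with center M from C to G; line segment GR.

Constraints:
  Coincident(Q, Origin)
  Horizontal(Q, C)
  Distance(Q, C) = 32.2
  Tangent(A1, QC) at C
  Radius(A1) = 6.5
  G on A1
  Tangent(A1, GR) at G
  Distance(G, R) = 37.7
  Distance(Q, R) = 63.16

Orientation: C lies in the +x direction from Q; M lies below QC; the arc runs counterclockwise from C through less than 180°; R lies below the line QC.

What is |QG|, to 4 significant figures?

28.62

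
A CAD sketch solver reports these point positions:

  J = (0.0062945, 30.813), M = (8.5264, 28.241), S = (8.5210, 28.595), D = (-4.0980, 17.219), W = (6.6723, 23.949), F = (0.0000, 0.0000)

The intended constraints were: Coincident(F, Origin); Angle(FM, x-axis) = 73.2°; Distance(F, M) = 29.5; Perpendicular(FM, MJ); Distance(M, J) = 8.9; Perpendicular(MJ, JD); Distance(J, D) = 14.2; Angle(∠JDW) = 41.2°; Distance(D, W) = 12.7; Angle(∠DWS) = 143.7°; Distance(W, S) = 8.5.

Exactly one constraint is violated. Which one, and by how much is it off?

Distance(W, S) = 8.5 — off by 3.50.

F = (0.00, 0.00) ✓; FM at 73.20° ✓; |FM| = 29.50 ✓; ∠(FM, MJ) = 90.00° ✓; |MJ| = 8.900 ✓; ∠(MJ, JD) = 90.00° ✓; |JD| = 14.20 ✓; ∠JDW = 41.20° ✓; |DW| = 12.70 ✓; ∠DWS = 143.7° ✓; |WS| = 5.000 ✗.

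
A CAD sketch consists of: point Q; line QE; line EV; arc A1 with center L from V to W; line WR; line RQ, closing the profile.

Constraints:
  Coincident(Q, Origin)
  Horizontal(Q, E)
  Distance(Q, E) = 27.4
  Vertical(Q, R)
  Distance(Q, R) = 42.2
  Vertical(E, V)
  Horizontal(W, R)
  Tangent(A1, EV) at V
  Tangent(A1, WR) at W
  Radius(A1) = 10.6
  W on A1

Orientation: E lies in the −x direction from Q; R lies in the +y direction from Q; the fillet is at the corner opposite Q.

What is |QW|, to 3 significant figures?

45.4

The virtual corner opposite Q is at (-27.4, 42.2). Since A1 is tangent to EV there, LV ⟂ EV and A1 meets WR tangentially, so LW is at right angles to WR, with radius 10.6, so the center L sits 10.6 in from both sides at L = (-16.8, 31.6). That places the tangent points at V = (-27.4, 31.6) on EV and W = (-16.8, 42.2) on WR. Then |QW| = |W − Q| = 45.4.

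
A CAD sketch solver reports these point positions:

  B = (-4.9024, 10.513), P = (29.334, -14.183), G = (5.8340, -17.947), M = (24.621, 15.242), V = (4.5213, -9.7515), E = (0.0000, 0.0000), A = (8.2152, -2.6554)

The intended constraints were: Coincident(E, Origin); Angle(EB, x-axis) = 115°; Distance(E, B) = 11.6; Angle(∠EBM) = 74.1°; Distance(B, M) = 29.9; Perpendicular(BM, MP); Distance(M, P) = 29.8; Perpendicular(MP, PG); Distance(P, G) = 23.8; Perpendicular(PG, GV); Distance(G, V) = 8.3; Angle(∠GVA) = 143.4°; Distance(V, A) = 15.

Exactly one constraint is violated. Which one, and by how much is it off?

Distance(V, A) = 15 — off by 7.00.

E = (0.00, 0.00) ✓; EB at 115.0° ✓; |EB| = 11.60 ✓; ∠EBM = 74.10° ✓; |BM| = 29.90 ✓; ∠(BM, MP) = 90.00° ✓; |MP| = 29.80 ✓; ∠(MP, PG) = 90.00° ✓; |PG| = 23.80 ✓; ∠(PG, GV) = 90.00° ✓; |GV| = 8.300 ✓; ∠GVA = 143.4° ✓; |VA| = 8.000 ✗.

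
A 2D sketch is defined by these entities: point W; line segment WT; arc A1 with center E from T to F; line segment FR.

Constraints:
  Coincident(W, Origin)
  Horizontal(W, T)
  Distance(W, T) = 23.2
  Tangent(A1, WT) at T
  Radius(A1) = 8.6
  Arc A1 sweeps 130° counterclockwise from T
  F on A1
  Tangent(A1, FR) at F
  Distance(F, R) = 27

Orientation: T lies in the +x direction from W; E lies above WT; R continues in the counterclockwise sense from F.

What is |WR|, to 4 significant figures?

36.96

W is at the origin; WT is horizontal with |WT| = 23.2 and T on the +x side, so T = (23.20, 0.000). Since A1 is tangent to WT there, ET ⟂ WT, so E = T + (0, 8.6) = (23.20, 8.600). On A1, T sits at bearing -90° from E; a 130° counterclockwise sweep puts F at bearing 40°, so F = E + 8.6·(cos 40°, sin 40°) = (29.79, 14.13). Tangency of A1 to FR means the radius EF is perpendicular to FR, so FR runs along (−sin 40°, cos 40°); with |FR| = 27.0, R = (12.43, 34.81). Then |WR| = |R − W| = 36.96.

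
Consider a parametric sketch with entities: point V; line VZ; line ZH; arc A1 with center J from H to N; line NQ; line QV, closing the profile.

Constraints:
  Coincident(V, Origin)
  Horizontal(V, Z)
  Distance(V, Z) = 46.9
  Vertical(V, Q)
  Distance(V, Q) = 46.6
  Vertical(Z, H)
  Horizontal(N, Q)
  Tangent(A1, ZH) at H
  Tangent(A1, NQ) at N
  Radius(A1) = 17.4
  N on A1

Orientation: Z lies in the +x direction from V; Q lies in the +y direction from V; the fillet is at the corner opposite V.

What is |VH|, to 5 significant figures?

55.247

The virtual corner opposite V is at (46.900, 46.600). A1 meets ZH tangentially, so JH is at right angles to ZH and tangency of A1 to NQ means the radius JN is perpendicular to NQ, with radius 17.4, so the center J sits 17.4 in from both sides at J = (29.500, 29.200). That places the tangent points at H = (46.900, 29.200) on ZH and N = (29.500, 46.600) on NQ. Then |VH| = |H − V| = 55.247.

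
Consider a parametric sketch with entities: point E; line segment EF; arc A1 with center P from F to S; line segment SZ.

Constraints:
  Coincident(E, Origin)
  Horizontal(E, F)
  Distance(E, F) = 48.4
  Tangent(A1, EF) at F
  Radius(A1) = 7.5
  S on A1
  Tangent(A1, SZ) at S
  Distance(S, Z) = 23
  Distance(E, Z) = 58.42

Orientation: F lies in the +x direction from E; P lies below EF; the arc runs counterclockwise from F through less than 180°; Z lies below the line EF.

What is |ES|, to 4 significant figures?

42.54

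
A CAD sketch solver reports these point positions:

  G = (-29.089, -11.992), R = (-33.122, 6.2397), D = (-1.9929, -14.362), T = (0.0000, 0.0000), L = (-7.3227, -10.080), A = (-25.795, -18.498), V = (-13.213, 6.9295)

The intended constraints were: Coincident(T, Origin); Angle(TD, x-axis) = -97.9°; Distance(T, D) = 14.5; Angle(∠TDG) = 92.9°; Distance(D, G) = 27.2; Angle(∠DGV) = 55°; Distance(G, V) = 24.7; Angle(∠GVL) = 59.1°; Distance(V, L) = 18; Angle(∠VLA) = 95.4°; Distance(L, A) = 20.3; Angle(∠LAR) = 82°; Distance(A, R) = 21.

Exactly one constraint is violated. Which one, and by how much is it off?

Distance(A, R) = 21 — off by 4.80.

T = (0.00, 0.00) ✓; TD at -97.90° ✓; |TD| = 14.50 ✓; ∠TDG = 92.90° ✓; |DG| = 27.20 ✓; ∠DGV = 55.00° ✓; |GV| = 24.70 ✓; ∠GVL = 59.10° ✓; |VL| = 18.00 ✓; ∠VLA = 95.40° ✓; |LA| = 20.30 ✓; ∠LAR = 82.00° ✓; |AR| = 25.80 ✗.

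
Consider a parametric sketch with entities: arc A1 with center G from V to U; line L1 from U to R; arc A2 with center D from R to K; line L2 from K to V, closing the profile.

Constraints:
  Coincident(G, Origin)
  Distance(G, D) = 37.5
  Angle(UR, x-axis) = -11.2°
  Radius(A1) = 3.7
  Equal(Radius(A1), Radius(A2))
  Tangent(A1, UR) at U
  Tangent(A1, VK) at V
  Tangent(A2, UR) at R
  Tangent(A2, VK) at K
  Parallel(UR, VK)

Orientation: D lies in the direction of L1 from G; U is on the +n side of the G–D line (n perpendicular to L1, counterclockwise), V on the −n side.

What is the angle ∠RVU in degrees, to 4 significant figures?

78.84°

The slot axis is L1's direction at -11.2°, so u = (cos -11.2°, sin -11.2°) = (0.9810, -0.1942) and n = (−sin -11.2°, cos -11.2°) = (0.1942, 0.9810). G is at the origin and D lies 37.5 along u from G, so D = 37.5·u = (36.79, -7.284). Tangency of A1 to both parallel lines with radius 3.7 puts U and V at G ± 3.7·n: U = (0.7187, 3.630), V = (-0.7187, -3.630). Equal radii place R and K the same way about D: R = D + 3.7·n = (37.50, -3.654), K = D − 3.7·n = (36.07, -10.91). Then cos ∠RVU = VR·VU / (|VR||VU|), giving 78.84°.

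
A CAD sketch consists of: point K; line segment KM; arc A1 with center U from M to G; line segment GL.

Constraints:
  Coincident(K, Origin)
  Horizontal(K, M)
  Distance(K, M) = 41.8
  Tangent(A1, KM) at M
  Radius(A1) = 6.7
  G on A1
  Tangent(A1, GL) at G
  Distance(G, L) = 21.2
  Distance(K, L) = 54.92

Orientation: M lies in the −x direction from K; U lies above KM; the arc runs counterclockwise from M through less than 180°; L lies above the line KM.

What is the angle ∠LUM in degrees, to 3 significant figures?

166°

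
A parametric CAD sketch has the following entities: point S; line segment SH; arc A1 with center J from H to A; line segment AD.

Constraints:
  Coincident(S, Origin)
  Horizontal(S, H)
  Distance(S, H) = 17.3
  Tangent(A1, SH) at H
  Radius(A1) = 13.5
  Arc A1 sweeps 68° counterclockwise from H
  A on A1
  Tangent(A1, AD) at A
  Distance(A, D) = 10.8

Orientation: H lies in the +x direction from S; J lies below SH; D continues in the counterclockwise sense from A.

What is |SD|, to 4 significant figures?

18.47

S is at the origin; SH is horizontal with |SH| = 17.3 and H on the +x side, so H = (17.30, 0.000). Tangency of A1 to SH means the radius JH is perpendicular to SH, so J = H + (0, -13.5) = (17.30, -13.50). On A1, H sits at bearing 90° from J; a 68° counterclockwise sweep puts A at bearing 158°, so A = J + 13.5·(cos 158°, sin 158°) = (4.783, -8.443). The tangent condition forces JA to be normal to AD, so AD runs along (−sin 158°, cos 158°); with |AD| = 10.8, D = (0.7373, -18.46). Then |SD| = |D − S| = 18.47.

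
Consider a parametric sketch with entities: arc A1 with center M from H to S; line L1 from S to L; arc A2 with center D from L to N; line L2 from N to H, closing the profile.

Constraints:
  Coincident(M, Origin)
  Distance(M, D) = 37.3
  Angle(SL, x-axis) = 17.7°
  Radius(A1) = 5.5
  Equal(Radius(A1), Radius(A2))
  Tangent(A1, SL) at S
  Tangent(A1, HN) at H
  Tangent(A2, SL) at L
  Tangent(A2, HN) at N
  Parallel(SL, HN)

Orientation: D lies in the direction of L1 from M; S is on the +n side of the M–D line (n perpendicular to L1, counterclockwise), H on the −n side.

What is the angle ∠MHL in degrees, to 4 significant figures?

73.57°

The slot axis is L1's direction at 17.7°, so u = (cos 17.7°, sin 17.7°) = (0.9527, 0.3040) and n = (−sin 17.7°, cos 17.7°) = (-0.3040, 0.9527). M is at the origin and D lies 37.3 along u from M, so D = 37.3·u = (35.53, 11.34). Tangency of A1 to both parallel lines with radius 5.5 puts S and H at M ± 5.5·n: S = (-1.672, 5.240), H = (1.672, -5.240). Equal radii place L and N the same way about D: L = D + 5.5·n = (33.86, 16.58), N = D − 5.5·n = (37.21, 6.101). Then cos ∠MHL = HM·HL / (|HM||HL|), giving 73.57°.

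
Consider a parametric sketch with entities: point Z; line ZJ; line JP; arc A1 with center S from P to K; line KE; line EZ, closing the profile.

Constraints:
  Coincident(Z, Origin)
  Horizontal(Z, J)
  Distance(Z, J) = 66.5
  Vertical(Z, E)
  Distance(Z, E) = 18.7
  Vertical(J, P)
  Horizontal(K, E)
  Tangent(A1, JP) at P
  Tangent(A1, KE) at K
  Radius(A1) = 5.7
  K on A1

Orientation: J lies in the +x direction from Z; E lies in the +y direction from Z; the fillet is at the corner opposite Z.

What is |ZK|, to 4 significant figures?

63.61

Z is at the origin; ZJ is horizontal with |ZJ| = 66.5 and J on the +x side, so J = (66.50, 0.000). Z and E share the same x with |ZE| = 18.7 and E on the +y side, so E = (0.000, 18.70). The virtual corner opposite Z is at (66.50, 18.70). The tangent condition forces SP to be normal to JP and A1 meets KE tangentially, so SK is at right angles to KE, with radius 5.7, so the center S sits 5.7 in from both sides at S = (60.80, 13.00). That places the tangent points at P = (66.50, 13.00) on JP and K = (60.80, 18.70) on KE. Then |ZK| = |K − Z| = 63.61.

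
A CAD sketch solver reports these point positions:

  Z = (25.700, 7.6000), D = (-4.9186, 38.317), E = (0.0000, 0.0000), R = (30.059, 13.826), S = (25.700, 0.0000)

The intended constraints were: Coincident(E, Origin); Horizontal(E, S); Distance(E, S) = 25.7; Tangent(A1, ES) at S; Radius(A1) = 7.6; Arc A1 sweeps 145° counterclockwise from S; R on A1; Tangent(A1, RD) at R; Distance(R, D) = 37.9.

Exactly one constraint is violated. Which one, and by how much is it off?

Distance(R, D) = 37.9 — off by 4.80.

E = (0.00, 0.00) ✓; E.y = 0.00, S.y = 0.00 ✓; |ES| = 25.70 ✓; ∠(ZS, SE) = 90.00° ✓; |ZS| = 7.600 ✓; bearing(Z→R) − bearing(Z→S) = 145.0° ✓; |ZR| = 7.600 ✓; ∠(ZR, RD) = 90.00° ✓; |RD| = 42.70 ✗.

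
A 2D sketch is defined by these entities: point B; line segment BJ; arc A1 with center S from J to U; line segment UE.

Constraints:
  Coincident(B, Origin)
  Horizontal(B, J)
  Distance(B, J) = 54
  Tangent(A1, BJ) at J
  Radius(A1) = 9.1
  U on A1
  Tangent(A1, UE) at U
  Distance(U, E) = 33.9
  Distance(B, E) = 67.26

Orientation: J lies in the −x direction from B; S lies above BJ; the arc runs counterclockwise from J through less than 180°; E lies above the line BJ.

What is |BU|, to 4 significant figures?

46.28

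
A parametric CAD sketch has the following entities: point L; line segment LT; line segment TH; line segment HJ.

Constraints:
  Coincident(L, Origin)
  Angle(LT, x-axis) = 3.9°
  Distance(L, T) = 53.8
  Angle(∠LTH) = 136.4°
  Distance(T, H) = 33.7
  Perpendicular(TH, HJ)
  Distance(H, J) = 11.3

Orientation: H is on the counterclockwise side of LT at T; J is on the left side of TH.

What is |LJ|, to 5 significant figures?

77.106

L is at the origin; LT runs at 3.9° with length 53.8, so T = 53.8·(cos 3.9°, sin 3.9°) = (53.675, 3.6592). ∠LTH = 136.4°, so TH runs at 3.9° + (180° − 136.4°) = 47.500° from the x-axis; with |TH| = 33.7, H = T + 33.7·(cos 47.500°, sin 47.500°) = (76.443, 28.505). The perpendicularity gives HJ at right angles to TH; with |HJ| = 11.3 on the left of TH, J = H + 11.3·(-0.73728, 0.67559) = (68.112, 36.140). Then |LJ| = |J − L| = 77.106.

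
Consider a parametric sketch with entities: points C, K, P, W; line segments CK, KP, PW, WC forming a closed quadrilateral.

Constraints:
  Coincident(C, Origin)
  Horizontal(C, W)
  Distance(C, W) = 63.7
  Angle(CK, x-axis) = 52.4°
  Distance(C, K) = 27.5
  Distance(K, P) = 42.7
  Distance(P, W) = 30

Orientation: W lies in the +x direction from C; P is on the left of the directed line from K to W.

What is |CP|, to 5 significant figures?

65.790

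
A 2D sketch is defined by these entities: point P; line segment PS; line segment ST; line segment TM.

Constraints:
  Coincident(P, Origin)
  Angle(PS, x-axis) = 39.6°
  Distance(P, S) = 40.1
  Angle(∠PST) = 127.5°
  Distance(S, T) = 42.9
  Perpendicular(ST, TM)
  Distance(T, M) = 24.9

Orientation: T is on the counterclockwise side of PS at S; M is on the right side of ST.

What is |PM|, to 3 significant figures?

88.0

∠PST = 127.5°, so ST runs at 39.6° + (180° − 127.5°) = 92.1° from the x-axis; with |ST| = 42.9, T = S + 42.9·(cos 92.1°, sin 92.1°) = (29.3, 68.4). ST is perpendicular to TM; with |TM| = 24.9 on the right of ST, M = T + 24.9·(0.999, 0.0366) = (54.2, 69.3). Then |PM| = |M − P| = 88.0.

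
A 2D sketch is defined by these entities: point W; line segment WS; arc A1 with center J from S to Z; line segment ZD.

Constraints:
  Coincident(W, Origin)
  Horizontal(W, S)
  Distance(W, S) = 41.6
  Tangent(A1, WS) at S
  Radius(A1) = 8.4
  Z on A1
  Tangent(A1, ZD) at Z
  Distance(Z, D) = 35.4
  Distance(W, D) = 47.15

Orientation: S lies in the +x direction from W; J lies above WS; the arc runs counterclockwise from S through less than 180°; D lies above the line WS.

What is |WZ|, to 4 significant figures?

49.87

Checks: |WS| = 41.60 ✓; |JZ| = 8.400 ✓; ∠(JZ, ZD) = 90.00° ✓; |ZD| = 35.40 ✓; |WD| = 47.15 ✓.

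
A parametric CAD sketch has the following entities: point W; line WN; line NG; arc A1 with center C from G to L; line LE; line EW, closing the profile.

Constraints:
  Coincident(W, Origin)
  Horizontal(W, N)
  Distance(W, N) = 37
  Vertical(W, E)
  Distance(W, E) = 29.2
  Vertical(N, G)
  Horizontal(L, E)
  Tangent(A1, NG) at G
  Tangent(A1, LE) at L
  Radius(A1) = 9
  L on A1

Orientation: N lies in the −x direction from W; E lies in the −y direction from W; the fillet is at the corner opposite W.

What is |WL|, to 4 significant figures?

40.46

The virtual corner opposite W is at (-37.00, -29.20). Tangency of A1 to NG means the radius CG is perpendicular to NG and A1 meets LE tangentially, so CL is at right angles to LE, with radius 9.0, so the center C sits 9.0 in from both sides at C = (-28.00, -20.20). That places the tangent points at G = (-37.00, -20.20) on NG and L = (-28.00, -29.20) on LE. Then |WL| = |L − W| = 40.46.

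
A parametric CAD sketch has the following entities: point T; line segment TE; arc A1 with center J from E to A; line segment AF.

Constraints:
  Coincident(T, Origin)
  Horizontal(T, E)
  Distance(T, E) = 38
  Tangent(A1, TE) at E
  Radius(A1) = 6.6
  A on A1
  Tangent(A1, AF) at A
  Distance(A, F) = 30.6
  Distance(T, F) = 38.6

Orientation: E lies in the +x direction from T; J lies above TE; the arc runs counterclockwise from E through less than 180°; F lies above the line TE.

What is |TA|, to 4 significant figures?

44.08

T is at the origin; T and E share the same y with |TE| = 38.0 and E on the +x side, so E = (38.00, 0.000). Tangency of A1 to TE means the radius JE is perpendicular to TE, so J = E + (0, 6.6) = (38.00, 6.600). Since JA ⟂ AF (tangency), |JF| = √(6.6² + 30.6²) = 31.30 regardless of where A sits on A1. So F lies on both circle(T, 38.6) and circle(J, 31.30); the above-TE intersection is F = (20.62, 32.63). A is the foot of the tangent from F: A = (42.59, 11.34).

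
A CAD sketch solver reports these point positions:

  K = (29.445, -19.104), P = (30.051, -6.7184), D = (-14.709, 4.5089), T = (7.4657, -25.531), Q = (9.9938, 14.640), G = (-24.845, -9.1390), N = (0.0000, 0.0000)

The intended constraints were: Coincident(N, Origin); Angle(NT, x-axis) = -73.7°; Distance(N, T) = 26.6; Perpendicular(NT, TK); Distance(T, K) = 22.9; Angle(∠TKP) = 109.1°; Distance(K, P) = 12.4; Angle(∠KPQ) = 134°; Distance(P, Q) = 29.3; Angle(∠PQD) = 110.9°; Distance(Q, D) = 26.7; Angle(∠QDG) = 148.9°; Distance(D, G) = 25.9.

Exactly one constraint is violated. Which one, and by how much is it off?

Distance(D, G) = 25.9 — off by 8.90.

N = (0.00, 0.00) ✓; NT at -73.70° ✓; |NT| = 26.60 ✓; ∠(NT, TK) = 90.00° ✓; |TK| = 22.90 ✓; ∠TKP = 109.1° ✓; |KP| = 12.40 ✓; ∠KPQ = 134.0° ✓; |PQ| = 29.30 ✓; ∠PQD = 110.9° ✓; |QD| = 26.70 ✓; ∠QDG = 148.9° ✓; |DG| = 17.00 ✗.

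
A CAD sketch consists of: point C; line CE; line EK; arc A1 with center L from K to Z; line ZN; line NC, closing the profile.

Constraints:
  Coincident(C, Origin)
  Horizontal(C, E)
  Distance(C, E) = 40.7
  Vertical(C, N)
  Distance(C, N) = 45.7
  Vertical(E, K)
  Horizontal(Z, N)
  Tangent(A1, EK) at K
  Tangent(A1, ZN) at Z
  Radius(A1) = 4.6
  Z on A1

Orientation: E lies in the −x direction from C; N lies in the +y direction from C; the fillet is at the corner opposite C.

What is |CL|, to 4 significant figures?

54.70

C is at the origin; CE is horizontal with |CE| = 40.7 and E on the −x side, so E = (-40.70, 0.000). CN is vertical with |CN| = 45.7 and N on the +y side, so N = (0.000, 45.70). The virtual corner opposite C is at (-40.70, 45.70). A1 meets EK tangentially, so LK is at right angles to EK and tangency of A1 to ZN means the radius LZ is perpendicular to ZN, with radius 4.6, so the center L sits 4.6 in from both sides at L = (-36.10, 41.10). Then |CL| = |L − C| = 54.70.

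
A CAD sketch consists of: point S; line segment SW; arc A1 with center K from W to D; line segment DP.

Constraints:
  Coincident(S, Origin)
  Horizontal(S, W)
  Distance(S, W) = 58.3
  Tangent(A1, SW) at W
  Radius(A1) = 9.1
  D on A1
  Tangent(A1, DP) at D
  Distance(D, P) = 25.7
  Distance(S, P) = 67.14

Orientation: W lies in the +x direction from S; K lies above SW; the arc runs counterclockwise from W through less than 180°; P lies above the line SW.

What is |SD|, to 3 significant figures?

67.9

S is at the origin; S and W share the same y with |SW| = 58.3 and W on the +x side, so W = (58.3, 0.00). Tangency of A1 to SW means the radius KW is perpendicular to SW, so K = W + (0, 9.1) = (58.3, 9.10). Since KD ⟂ DP (tangency), |KP| = √(9.1² + 25.7²) = 27.3 regardless of where D sits on A1. So P lies on both circle(S, 67.14) and circle(K, 27.3); the above-SW intersection is P = (56.5, 36.3). D is the foot of the tangent from P: D = (66.7, 12.7).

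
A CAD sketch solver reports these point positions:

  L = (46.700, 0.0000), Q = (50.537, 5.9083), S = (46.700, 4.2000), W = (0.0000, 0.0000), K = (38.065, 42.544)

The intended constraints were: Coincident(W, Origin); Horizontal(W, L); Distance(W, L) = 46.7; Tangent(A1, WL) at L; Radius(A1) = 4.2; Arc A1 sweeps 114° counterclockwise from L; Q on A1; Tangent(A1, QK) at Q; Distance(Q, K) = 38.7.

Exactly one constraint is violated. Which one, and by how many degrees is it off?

Tangent(A1, QK) at Q — off by 5.20°.

W = (0.00, 0.00) ✓; W.y = 0.00, L.y = 0.00 ✓; |WL| = 46.70 ✓; ∠(SL, LW) = 90.00° ✓; |SL| = 4.200 ✓; bearing(S→Q) − bearing(S→L) = 114.0° ✓; |SQ| = 4.200 ✓; ∠(SQ, QK) = 95.20° ✗; |QK| = 38.70 ✓.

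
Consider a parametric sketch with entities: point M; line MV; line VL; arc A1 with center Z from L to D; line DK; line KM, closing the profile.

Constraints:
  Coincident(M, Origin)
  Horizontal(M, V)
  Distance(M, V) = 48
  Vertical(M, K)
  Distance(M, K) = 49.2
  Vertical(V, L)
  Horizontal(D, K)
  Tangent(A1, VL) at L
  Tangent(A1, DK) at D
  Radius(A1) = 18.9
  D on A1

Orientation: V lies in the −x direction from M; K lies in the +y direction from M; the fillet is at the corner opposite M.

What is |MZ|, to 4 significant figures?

42.01

M is at the origin; MV is horizontal with |MV| = 48.0 and V on the −x side, so V = (-48.00, 0.000). MK is vertical with |MK| = 49.2 and K on the +y side, so K = (0.000, 49.20). The virtual corner opposite M is at (-48.00, 49.20). A1 meets VL tangentially, so ZL is at right angles to VL and A1 meets DK tangentially, so ZD is at right angles to DK, with radius 18.9, so the center Z sits 18.9 in from both sides at Z = (-29.10, 30.30). Then |MZ| = |Z − M| = 42.01.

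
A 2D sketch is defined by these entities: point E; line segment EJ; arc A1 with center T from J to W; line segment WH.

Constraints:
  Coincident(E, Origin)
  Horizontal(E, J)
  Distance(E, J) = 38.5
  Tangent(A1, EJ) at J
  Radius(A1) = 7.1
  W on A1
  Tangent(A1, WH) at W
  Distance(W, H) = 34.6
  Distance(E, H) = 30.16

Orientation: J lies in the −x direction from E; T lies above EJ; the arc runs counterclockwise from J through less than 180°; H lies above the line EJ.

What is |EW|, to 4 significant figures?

33.26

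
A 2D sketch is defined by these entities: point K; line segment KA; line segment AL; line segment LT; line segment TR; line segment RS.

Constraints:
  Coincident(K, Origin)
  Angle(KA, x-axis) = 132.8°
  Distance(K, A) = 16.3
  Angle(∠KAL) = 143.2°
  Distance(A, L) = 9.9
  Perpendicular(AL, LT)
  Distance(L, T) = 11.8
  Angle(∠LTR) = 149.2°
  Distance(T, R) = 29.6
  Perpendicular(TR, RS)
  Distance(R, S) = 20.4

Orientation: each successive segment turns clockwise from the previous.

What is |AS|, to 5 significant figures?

35.157

K is at the origin; KA runs at 132.8° with length 16.3, so A = (-11.075, 11.960). ∠KAL = 143.2° gives AL at 96.000° from the x-axis; with |AL| = 9.9, L = (-12.110, 21.806). The perpendicularity gives LT at right angles to AL, so LT runs at 6.0000°; with |LT| = 11.8, T = (-0.37437, 23.039). ∠LTR = 149.2° gives TR at -24.800° from the x-axis; with |TR| = 29.6, R = (26.496, 10.623). The perpendicularity gives RS at right angles to TR, so RS runs at -114.80°; with |RS| = 20.4, S = (17.939, -7.8954). Then |AS| = |S − A| = 35.157.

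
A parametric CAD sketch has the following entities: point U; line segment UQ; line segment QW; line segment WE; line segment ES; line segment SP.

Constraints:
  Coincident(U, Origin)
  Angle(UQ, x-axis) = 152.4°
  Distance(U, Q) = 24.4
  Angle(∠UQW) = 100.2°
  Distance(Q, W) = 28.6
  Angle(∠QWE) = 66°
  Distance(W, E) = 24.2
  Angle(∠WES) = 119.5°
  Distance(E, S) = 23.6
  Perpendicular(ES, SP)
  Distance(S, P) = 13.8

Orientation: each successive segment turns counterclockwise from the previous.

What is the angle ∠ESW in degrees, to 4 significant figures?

30.67°

U is at the origin; UQ runs at 152.4° with length 24.4, so Q = (-21.62, 11.30). ∠UQW = 100.2° gives QW at -127.8° from the x-axis; with |QW| = 28.6, W = (-39.15, -11.29). ∠QWE = 66.0° gives WE at -13.80° from the x-axis; with |WE| = 24.2, E = (-15.65, -17.07). ∠WES = 119.5° gives ES at 46.70° from the x-axis; with |ES| = 23.6, S = (0.5343, 0.1089). Then cos ∠ESW = SE·SW / (|SE||SW|), giving 30.67°.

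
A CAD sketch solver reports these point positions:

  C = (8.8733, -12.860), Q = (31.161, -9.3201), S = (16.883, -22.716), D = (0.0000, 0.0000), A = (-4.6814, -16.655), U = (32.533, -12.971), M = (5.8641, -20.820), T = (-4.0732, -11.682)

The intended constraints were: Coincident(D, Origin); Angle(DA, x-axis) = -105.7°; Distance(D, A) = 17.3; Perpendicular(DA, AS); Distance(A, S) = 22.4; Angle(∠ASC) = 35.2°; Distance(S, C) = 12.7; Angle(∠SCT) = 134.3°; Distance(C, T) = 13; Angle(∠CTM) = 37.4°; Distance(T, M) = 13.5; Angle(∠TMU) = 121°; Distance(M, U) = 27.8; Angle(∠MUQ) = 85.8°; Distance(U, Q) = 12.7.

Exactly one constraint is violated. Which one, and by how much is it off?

Distance(U, Q) = 12.7 — off by 8.80.

D = (0.00, 0.00) ✓; DA at -105.7° ✓; |DA| = 17.30 ✓; ∠(DA, AS) = 90.00° ✓; |AS| = 22.40 ✓; ∠ASC = 35.20° ✓; |SC| = 12.70 ✓; ∠SCT = 134.3° ✓; |CT| = 13.00 ✓; ∠CTM = 37.40° ✓; |TM| = 13.50 ✓; ∠TMU = 121.0° ✓; |MU| = 27.80 ✓; ∠MUQ = 85.80° ✓; |UQ| = 3.900 ✗.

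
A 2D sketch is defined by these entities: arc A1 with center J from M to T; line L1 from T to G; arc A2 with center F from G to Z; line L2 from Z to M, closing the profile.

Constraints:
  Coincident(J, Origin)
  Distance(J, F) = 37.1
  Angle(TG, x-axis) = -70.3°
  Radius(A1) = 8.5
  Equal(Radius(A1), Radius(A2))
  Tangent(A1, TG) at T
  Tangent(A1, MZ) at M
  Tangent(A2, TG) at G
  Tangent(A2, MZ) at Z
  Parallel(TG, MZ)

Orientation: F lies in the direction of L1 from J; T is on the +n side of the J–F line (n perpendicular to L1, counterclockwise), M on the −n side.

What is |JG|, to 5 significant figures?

38.061

Tangency of A1 to both parallel lines with radius 8.5 puts T and M at J ± 8.5·n: T = (8.0025, 2.8653), M = (-8.0025, -2.8653). Equal radii place G and Z the same way about F: G = F + 8.5·n = (20.509, -32.063), Z = F − 8.5·n = (4.5037, -37.794). Then |JG| = |G − J| = 38.061.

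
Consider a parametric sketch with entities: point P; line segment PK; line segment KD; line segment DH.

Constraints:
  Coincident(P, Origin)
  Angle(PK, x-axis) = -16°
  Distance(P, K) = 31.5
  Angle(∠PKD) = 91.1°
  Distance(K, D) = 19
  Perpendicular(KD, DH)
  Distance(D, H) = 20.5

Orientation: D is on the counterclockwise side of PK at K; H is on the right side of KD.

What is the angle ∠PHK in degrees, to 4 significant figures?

22.17°

P is at the origin; PK runs at -16.0° with length 31.5, so K = 31.5·(cos -16.0°, sin -16.0°) = (30.28, -8.683). ∠PKD = 91.1°, so KD runs at -16.0° + (180° − 91.1°) = 72.90° from the x-axis; with |KD| = 19.0, D = K + 19.0·(cos 72.90°, sin 72.90°) = (35.87, 9.477). KD is perpendicular to DH; with |DH| = 20.5 on the right of KD, H = D + 20.5·(0.9558, -0.2940) = (55.46, 3.450). Then cos ∠PHK = HP·HK / (|HP||HK|), giving 22.17°.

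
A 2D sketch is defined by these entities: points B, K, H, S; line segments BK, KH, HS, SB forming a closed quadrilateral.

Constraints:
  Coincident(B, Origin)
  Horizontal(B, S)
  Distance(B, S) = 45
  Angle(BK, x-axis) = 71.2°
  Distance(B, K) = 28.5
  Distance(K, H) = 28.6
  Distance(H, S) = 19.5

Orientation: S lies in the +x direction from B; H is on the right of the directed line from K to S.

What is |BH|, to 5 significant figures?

26.133

Checks: B.y = 0.00, S.y = 0.00 ✓; |KH| = 28.60 ✓; |HS| = 19.50 ✓.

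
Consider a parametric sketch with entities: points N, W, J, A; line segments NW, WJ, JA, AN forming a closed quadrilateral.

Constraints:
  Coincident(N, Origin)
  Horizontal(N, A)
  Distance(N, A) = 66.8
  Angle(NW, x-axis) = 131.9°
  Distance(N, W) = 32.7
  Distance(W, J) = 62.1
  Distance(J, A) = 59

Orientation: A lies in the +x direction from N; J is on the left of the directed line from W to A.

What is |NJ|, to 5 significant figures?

60.655

Checks: |WJ| = 62.10 ✓; |JA| = 59.00 ✓.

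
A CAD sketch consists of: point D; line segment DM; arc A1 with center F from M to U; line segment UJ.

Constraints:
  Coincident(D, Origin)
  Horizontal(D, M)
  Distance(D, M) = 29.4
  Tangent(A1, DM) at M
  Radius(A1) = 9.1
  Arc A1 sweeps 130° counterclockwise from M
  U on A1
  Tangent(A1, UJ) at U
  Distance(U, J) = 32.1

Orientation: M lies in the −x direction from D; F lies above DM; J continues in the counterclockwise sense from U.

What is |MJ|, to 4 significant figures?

41.83

D is at the origin; DM is horizontal with |DM| = 29.4 and M on the −x side, so M = (-29.40, 0.000). A1 meets DM tangentially, so FM is at right angles to DM, so F = M + (0, 9.1) = (-29.40, 9.100). On A1, M sits at bearing -90° from F; a 130° counterclockwise sweep puts U at bearing 40°, so U = F + 9.1·(cos 40°, sin 40°) = (-22.43, 14.95). The tangent condition forces FU to be normal to UJ, so UJ runs along (−sin 40°, cos 40°); with |UJ| = 32.1, J = (-43.06, 39.54). Then |MJ| = |J − M| = 41.83.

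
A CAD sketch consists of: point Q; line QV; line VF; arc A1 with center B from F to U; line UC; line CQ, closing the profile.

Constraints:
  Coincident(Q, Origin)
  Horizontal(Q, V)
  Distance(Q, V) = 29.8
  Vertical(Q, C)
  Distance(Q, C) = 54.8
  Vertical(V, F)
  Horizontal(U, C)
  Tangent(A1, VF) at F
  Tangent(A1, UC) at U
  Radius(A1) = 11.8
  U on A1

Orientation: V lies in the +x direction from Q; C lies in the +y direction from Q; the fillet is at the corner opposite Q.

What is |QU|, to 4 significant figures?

57.68

Q is at the origin; Q and V share the same y with |QV| = 29.8 and V on the +x side, so V = (29.80, 0.000). Q and C share the same x with |QC| = 54.8 and C on the +y side, so C = (0.000, 54.80). The virtual corner opposite Q is at (29.80, 54.80). The tangent condition forces BF to be normal to VF and tangency of A1 to UC means the radius BU is perpendicular to UC, with radius 11.8, so the center B sits 11.8 in from both sides at B = (18.00, 43.00). That places the tangent points at F = (29.80, 43.00) on VF and U = (18.00, 54.80) on UC. Then |QU| = |U − Q| = 57.68.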